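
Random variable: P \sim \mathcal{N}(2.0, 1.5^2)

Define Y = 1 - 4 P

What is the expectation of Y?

For Y = -4P + 1:
E[Y] = -4 * E[P] + 1
E[P] = 2.0 = 2
E[Y] = -4 * 2 + 1 = -7

-7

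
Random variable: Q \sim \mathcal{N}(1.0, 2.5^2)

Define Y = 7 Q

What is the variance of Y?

For Y = aQ + b: Var(Y) = a² * Var(Q)
Var(Q) = 2.5^2 = 6.25
Var(Y) = 7² * 6.25 = 49 * 6.25 = 306.25

306.25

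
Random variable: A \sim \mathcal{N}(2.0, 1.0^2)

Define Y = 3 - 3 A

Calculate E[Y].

For Y = -3A + 3:
E[Y] = -3 * E[A] + 3
E[A] = 2.0 = 2
E[Y] = -3 * 2 + 3 = -3

-3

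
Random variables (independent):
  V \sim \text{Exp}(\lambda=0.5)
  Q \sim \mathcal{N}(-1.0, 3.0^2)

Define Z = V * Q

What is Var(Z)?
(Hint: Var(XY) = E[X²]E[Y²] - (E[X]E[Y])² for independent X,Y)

Var(XY) = E[X²]E[Y²] - (E[X]E[Y])²
E[V] = 2, Var(V) = 4
E[Q] = -1, Var(Q) = 9
E[V²] = 4 + 2² = 8
E[Q²] = 9 + (-1)² = 10
Var(Z) = 8*10 - (2*(-1))²
= 80 - 4 = 76

76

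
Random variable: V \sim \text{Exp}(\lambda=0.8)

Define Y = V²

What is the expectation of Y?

E[V²] = Var(V) + (E[V])² = 1.5625 + 1.5625 = 3.125

3.125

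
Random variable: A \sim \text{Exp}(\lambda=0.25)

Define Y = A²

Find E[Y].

Using E[X²] = Var(X) + (E[X])²:
E[A] = 4
Var(A) = 1/0.25^2 = 16
E[A²] = 16 + 4² = 16 + 16 = 32

32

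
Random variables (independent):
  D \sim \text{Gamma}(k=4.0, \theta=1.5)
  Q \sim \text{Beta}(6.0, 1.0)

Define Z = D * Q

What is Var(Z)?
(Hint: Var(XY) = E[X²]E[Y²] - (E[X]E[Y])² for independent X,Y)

Var(XY) = E[X²]E[Y²] - (E[X]E[Y])²
E[D] = 6, Var(D) = 9
E[Q] = 0.85714286, Var(Q) = 0.015306122
E[D²] = 9 + 6² = 45
E[Q²] = 0.015306122 + 0.85714286² = 0.75
Var(Z) = 45*0.75 - (6*0.85714286)²
= 33.75 - 26.44898 = 7.3010204

7.3010204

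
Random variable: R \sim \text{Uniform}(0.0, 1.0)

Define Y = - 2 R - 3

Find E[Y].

For Y = -2R - 3:
E[Y] = -2 * E[R] - 3
E[R] = (0 + 1)/2 = 0.5
E[Y] = -2 * 0.5 - 3 = -4

-4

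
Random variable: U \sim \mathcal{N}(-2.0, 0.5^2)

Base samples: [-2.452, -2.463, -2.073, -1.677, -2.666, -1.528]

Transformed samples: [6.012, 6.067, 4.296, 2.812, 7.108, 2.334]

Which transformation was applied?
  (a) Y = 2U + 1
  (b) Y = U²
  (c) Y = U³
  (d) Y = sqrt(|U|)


Checking option (b) Y = U²:
  U = -2.452 -> Y = 6.012 ✓
  U = -2.463 -> Y = 6.067 ✓
  U = -2.073 -> Y = 4.296 ✓
All samples match this transformation.

(b) U²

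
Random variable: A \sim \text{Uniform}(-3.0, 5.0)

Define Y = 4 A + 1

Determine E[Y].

For Y = 4A + 1:
E[Y] = 4 * E[A] + 1
E[A] = (-3 + 5)/2 = 1
E[Y] = 4 * 1 + 1 = 5

5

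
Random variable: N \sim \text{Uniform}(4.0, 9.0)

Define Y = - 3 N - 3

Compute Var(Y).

For Y = aN + b: Var(Y) = a² * Var(N)
Var(N) = (9 - 4)^2/12 = 2.0833333
Var(Y) = (-3)² * 2.0833333 = 9 * 2.0833333 = 18.75

18.75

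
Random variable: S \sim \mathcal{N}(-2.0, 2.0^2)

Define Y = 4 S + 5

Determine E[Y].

For Y = 4S + 5:
E[Y] = 4 * E[S] + 5
E[S] = -2.0 = -2
E[Y] = 4 * (-2) + 5 = -3

-3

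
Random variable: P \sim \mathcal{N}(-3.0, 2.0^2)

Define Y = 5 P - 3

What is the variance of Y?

For Y = aP + b: Var(Y) = a² * Var(P)
Var(P) = 2.0^2 = 4
Var(Y) = 5² * 4 = 25 * 4 = 100

100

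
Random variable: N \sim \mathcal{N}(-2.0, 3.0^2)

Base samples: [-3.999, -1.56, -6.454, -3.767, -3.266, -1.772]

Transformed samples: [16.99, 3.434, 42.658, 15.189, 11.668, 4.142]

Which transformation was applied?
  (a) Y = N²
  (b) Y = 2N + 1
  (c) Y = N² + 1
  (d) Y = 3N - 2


Checking option (c) Y = N² + 1:
  N = -3.999 -> Y = 16.99 ✓
  N = -1.56 -> Y = 3.434 ✓
  N = -6.454 -> Y = 42.658 ✓
All samples match this transformation.

(c) N² + 1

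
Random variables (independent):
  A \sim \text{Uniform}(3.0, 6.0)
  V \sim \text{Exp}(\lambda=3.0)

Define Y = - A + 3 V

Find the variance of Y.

For independent RVs: Var(aX + bY) = a²Var(X) + b²Var(Y)
Var(A) = 0.75
Var(V) = 0.11111111
Var(Y) = (-1)²*0.75 + 3²*0.11111111
= 1*0.75 + 9*0.11111111 = 1.75

1.75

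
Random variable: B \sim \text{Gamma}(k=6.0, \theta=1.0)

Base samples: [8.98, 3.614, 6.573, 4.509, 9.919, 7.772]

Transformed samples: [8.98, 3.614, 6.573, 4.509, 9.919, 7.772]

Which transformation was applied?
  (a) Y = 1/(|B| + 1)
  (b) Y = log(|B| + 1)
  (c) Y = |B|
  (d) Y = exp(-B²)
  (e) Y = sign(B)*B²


Checking option (c) Y = |B|:
  B = 8.98 -> Y = 8.98 ✓
  B = 3.614 -> Y = 3.614 ✓
  B = 6.573 -> Y = 6.573 ✓
All samples match this transformation.

(c) |B|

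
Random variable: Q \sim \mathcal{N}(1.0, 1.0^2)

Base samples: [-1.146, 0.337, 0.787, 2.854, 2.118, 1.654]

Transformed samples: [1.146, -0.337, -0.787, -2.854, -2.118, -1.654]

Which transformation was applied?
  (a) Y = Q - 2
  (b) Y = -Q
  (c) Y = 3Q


Checking option (b) Y = -Q:
  Q = -1.146 -> Y = 1.146 ✓
  Q = 0.337 -> Y = -0.337 ✓
  Q = 0.787 -> Y = -0.787 ✓
All samples match this transformation.

(b) -Q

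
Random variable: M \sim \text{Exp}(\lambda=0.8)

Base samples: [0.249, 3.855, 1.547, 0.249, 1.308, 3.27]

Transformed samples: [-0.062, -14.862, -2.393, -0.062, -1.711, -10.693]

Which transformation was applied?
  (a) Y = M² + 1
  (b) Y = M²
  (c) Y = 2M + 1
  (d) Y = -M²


Checking option (d) Y = -M²:
  M = 0.249 -> Y = -0.062 ✓
  M = 3.855 -> Y = -14.862 ✓
  M = 1.547 -> Y = -2.393 ✓
All samples match this transformation.

(d) -M²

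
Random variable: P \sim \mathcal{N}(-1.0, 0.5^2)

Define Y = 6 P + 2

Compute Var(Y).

For Y = aP + b: Var(Y) = a² * Var(P)
Var(P) = 0.5^2 = 0.25
Var(Y) = 6² * 0.25 = 36 * 0.25 = 9

9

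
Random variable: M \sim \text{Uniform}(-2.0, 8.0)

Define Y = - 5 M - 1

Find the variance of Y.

For Y = aM + b: Var(Y) = a² * Var(M)
Var(M) = (8 + 2)^2/12 = 8.3333333
Var(Y) = (-5)² * 8.3333333 = 25 * 8.3333333 = 208.33333

208.33333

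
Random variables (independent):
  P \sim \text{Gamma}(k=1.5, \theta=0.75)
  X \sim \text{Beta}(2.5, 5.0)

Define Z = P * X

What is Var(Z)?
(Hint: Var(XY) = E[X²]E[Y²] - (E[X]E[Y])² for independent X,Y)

Var(XY) = E[X²]E[Y²] - (E[X]E[Y])²
E[P] = 1.125, Var(P) = 0.84375
E[X] = 0.33333333, Var(X) = 0.026143791
E[P²] = 0.84375 + 1.125² = 2.109375
E[X²] = 0.026143791 + 0.33333333² = 0.1372549
Var(Z) = 2.109375*0.1372549 - (1.125*0.33333333)²
= 0.28952206 - 0.140625 = 0.14889706

0.14889706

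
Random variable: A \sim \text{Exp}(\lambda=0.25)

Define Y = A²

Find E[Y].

E[A²] = Var(A) + (E[A])² = 16 + 16 = 32

32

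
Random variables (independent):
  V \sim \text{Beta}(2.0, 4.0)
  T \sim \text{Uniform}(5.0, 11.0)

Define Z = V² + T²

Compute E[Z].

E[Z] = E[V²] + E[T²]
E[V²] = Var(V) + E[V]² = 0.031746032 + 0.11111111 = 0.14285714
E[T²] = Var(T) + E[T]² = 3 + 64 = 67
E[Z] = 0.14285714 + 67 = 67.142857

67.142857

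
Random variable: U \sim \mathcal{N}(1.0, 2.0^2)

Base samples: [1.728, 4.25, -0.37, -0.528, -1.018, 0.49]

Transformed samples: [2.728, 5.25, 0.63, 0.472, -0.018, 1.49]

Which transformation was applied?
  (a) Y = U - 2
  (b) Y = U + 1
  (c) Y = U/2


Checking option (b) Y = U + 1:
  U = 1.728 -> Y = 2.728 ✓
  U = 4.25 -> Y = 5.25 ✓
  U = -0.37 -> Y = 0.63 ✓
All samples match this transformation.

(b) U + 1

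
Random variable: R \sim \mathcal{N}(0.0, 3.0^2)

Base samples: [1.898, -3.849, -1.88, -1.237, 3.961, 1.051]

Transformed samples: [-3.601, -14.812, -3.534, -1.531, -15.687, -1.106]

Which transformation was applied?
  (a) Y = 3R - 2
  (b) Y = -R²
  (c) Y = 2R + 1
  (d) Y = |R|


Checking option (b) Y = -R²:
  R = 1.898 -> Y = -3.601 ✓
  R = -3.849 -> Y = -14.812 ✓
  R = -1.88 -> Y = -3.534 ✓
All samples match this transformation.

(b) -R²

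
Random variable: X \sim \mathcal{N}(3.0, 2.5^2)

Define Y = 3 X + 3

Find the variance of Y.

For Y = aX + b: Var(Y) = a² * Var(X)
Var(X) = 2.5^2 = 6.25
Var(Y) = 3² * 6.25 = 9 * 6.25 = 56.25

56.25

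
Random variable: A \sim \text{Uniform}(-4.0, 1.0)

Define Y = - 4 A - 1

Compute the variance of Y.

For Y = aA + b: Var(Y) = a² * Var(A)
Var(A) = (1 + 4)^2/12 = 2.0833333
Var(Y) = (-4)² * 2.0833333 = 16 * 2.0833333 = 33.333333

33.333333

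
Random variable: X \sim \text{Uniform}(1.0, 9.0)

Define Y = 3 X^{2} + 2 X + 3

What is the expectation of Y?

E[Y] = 3*E[X²] + 2*E[X] + 3
E[X] = 5
E[X²] = Var(X) + (E[X])² = 5.3333333 + 25 = 30.333333
E[Y] = 3*30.333333 + 2*5 + 3 = 104

104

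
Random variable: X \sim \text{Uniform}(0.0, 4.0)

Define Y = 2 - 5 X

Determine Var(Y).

For Y = aX + b: Var(Y) = a² * Var(X)
Var(X) = (4 - 0)^2/12 = 1.3333333
Var(Y) = (-5)² * 1.3333333 = 25 * 1.3333333 = 33.333333

33.333333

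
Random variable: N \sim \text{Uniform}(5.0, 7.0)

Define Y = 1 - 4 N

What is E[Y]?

For Y = -4N + 1:
E[Y] = -4 * E[N] + 1
E[N] = (5 + 7)/2 = 6
E[Y] = -4 * 6 + 1 = -23

-23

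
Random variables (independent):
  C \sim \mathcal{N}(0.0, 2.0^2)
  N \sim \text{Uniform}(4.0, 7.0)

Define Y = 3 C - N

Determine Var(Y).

For independent RVs: Var(aX + bY) = a²Var(X) + b²Var(Y)
Var(C) = 4
Var(N) = 0.75
Var(Y) = 3²*4 + (-1)²*0.75
= 9*4 + 1*0.75 = 36.75

36.75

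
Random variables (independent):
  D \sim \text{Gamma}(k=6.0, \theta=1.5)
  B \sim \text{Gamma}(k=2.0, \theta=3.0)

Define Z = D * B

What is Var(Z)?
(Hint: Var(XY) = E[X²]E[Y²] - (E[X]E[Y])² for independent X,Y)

Var(XY) = E[X²]E[Y²] - (E[X]E[Y])²
E[D] = 9, Var(D) = 13.5
E[B] = 6, Var(B) = 18
E[D²] = 13.5 + 9² = 94.5
E[B²] = 18 + 6² = 54
Var(Z) = 94.5*54 - (9*6)²
= 5103 - 2916 = 2187

2187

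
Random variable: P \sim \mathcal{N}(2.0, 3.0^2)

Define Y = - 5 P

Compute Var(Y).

For Y = aP + b: Var(Y) = a² * Var(P)
Var(P) = 3.0^2 = 9
Var(Y) = (-5)² * 9 = 25 * 9 = 225

225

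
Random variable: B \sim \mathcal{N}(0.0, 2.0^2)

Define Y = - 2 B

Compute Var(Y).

For Y = aB + b: Var(Y) = a² * Var(B)
Var(B) = 2.0^2 = 4
Var(Y) = (-2)² * 4 = 4 * 4 = 16

16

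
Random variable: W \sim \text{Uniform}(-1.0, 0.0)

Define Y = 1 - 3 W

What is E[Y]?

For Y = -3W + 1:
E[Y] = -3 * E[W] + 1
E[W] = (-1 + 0)/2 = -0.5
E[Y] = -3 * (-0.5) + 1 = 2.5

2.5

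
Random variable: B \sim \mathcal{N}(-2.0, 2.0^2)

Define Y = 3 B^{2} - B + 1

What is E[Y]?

E[Y] = 3*E[B²] - 1*E[B] + 1
E[B] = -2
E[B²] = Var(B) + (E[B])² = 4 + 4 = 8
E[Y] = 3*8 - 1*(-2) + 1 = 27

27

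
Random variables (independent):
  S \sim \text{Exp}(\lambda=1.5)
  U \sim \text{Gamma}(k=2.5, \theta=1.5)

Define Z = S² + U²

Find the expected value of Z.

E[Z] = E[S²] + E[U²]
E[S²] = Var(S) + E[S]² = 0.44444444 + 0.44444444 = 0.88888889
E[U²] = Var(U) + E[U]² = 5.625 + 14.0625 = 19.6875
E[Z] = 0.88888889 + 19.6875 = 20.576389

20.576389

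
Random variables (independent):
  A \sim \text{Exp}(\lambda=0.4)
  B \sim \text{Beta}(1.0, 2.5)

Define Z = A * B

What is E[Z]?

For independent RVs: E[XY] = E[X]*E[Y]
E[A] = 2.5
E[B] = 0.28571429
E[Z] = 2.5 * 0.28571429 = 0.71428571

0.71428571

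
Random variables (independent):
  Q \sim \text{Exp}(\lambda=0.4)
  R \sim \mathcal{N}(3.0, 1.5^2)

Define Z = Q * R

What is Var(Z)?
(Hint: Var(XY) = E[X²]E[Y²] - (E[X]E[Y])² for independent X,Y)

Var(XY) = E[X²]E[Y²] - (E[X]E[Y])²
E[Q] = 2.5, Var(Q) = 6.25
E[R] = 3, Var(R) = 2.25
E[Q²] = 6.25 + 2.5² = 12.5
E[R²] = 2.25 + 3² = 11.25
Var(Z) = 12.5*11.25 - (2.5*3)²
= 140.625 - 56.25 = 84.375

84.375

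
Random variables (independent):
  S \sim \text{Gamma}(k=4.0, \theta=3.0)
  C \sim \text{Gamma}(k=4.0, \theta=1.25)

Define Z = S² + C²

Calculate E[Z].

E[Z] = E[S²] + E[C²]
E[S²] = Var(S) + E[S]² = 36 + 144 = 180
E[C²] = Var(C) + E[C]² = 6.25 + 25 = 31.25
E[Z] = 180 + 31.25 = 211.25

211.25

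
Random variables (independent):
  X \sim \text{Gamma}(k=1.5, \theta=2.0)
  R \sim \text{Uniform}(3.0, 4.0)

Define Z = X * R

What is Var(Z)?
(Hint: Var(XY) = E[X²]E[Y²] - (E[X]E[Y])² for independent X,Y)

Var(XY) = E[X²]E[Y²] - (E[X]E[Y])²
E[X] = 3, Var(X) = 6
E[R] = 3.5, Var(R) = 0.083333333
E[X²] = 6 + 3² = 15
E[R²] = 0.083333333 + 3.5² = 12.333333
Var(Z) = 15*12.333333 - (3*3.5)²
= 185 - 110.25 = 74.75

74.75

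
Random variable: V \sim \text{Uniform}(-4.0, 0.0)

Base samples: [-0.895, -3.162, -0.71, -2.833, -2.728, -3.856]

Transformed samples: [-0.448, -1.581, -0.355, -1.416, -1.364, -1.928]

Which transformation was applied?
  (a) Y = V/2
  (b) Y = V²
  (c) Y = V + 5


Checking option (a) Y = V/2:
  V = -0.895 -> Y = -0.448 ✓
  V = -3.162 -> Y = -1.581 ✓
  V = -0.71 -> Y = -0.355 ✓
All samples match this transformation.

(a) V/2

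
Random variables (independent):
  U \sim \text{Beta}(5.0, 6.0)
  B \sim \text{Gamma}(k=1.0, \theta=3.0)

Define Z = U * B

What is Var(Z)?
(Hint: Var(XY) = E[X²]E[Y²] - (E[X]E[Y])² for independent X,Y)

Var(XY) = E[X²]E[Y²] - (E[X]E[Y])²
E[U] = 0.45454545, Var(U) = 0.020661157
E[B] = 3, Var(B) = 9
E[U²] = 0.020661157 + 0.45454545² = 0.22727273
E[B²] = 9 + 3² = 18
Var(Z) = 0.22727273*18 - (0.45454545*3)²
= 4.0909091 - 1.8595041 = 2.231405

2.231405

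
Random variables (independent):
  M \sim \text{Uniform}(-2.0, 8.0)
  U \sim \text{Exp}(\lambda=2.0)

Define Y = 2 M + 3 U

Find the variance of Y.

For independent RVs: Var(aX + bY) = a²Var(X) + b²Var(Y)
Var(M) = 8.3333333
Var(U) = 0.25
Var(Y) = 2²*8.3333333 + 3²*0.25
= 4*8.3333333 + 9*0.25 = 35.583333

35.583333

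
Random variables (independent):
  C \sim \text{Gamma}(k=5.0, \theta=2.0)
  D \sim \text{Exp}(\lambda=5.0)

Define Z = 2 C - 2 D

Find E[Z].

E[Z] = 2*E[C] - 2*E[D]
E[C] = 10
E[D] = 0.2
E[Z] = 2*10 - 2*0.2 = 19.6

19.6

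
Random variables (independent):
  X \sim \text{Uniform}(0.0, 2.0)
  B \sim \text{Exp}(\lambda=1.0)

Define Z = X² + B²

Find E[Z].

E[Z] = E[X²] + E[B²]
E[X²] = Var(X) + E[X]² = 0.33333333 + 1 = 1.3333333
E[B²] = Var(B) + E[B]² = 1 + 1 = 2
E[Z] = 1.3333333 + 2 = 3.3333333

3.3333333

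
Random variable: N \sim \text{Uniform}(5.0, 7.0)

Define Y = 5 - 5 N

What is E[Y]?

For Y = -5N + 5:
E[Y] = -5 * E[N] + 5
E[N] = (5 + 7)/2 = 6
E[Y] = -5 * 6 + 5 = -25

-25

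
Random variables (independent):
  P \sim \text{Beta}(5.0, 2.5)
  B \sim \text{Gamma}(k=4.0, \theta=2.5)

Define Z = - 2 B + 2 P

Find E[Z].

E[Z] = 2*E[P] - 2*E[B]
E[P] = 0.66666667
E[B] = 10
E[Z] = 2*0.66666667 - 2*10 = -18.666667

-18.666667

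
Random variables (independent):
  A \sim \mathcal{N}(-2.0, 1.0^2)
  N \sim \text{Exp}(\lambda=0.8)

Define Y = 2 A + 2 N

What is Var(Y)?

For independent RVs: Var(aX + bY) = a²Var(X) + b²Var(Y)
Var(A) = 1
Var(N) = 1.5625
Var(Y) = 2²*1 + 2²*1.5625
= 4*1 + 4*1.5625 = 10.25

10.25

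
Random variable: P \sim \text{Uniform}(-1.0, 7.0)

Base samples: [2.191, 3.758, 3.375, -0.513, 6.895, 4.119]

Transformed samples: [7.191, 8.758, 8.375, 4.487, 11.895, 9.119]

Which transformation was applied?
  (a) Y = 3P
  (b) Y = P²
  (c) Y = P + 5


Checking option (c) Y = P + 5:
  P = 2.191 -> Y = 7.191 ✓
  P = 3.758 -> Y = 8.758 ✓
  P = 3.375 -> Y = 8.375 ✓
All samples match this transformation.

(c) P + 5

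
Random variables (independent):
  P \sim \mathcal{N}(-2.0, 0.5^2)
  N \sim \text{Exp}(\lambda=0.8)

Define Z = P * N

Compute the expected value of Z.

For independent RVs: E[XY] = E[X]*E[Y]
E[P] = -2
E[N] = 1.25
E[Z] = -2 * 1.25 = -2.5

-2.5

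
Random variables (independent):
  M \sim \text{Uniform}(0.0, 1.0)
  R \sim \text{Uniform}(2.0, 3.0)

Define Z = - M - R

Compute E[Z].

E[Z] = -1*E[M] - 1*E[R]
E[M] = 0.5
E[R] = 2.5
E[Z] = -1*0.5 - 1*2.5 = -3

-3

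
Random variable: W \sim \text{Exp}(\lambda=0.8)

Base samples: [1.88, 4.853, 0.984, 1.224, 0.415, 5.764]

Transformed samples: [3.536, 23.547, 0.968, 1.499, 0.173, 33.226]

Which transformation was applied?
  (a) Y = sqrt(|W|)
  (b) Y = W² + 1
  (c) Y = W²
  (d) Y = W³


Checking option (c) Y = W²:
  W = 1.88 -> Y = 3.536 ✓
  W = 4.853 -> Y = 23.547 ✓
  W = 0.984 -> Y = 0.968 ✓
All samples match this transformation.

(c) W²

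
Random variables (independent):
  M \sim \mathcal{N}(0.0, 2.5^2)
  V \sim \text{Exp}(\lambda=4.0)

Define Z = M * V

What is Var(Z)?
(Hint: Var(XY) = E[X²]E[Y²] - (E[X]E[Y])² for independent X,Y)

Var(XY) = E[X²]E[Y²] - (E[X]E[Y])²
E[M] = 0, Var(M) = 6.25
E[V] = 0.25, Var(V) = 0.0625
E[M²] = 6.25 + 0² = 6.25
E[V²] = 0.0625 + 0.25² = 0.125
Var(Z) = 6.25*0.125 - (0*0.25)²
= 0.78125 - 0 = 0.78125

0.78125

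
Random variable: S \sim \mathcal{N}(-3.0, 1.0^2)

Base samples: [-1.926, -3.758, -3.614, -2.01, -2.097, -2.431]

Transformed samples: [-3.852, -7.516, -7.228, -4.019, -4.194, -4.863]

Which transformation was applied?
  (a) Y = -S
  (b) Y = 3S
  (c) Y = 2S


Checking option (c) Y = 2S:
  S = -1.926 -> Y = -3.852 ✓
  S = -3.758 -> Y = -7.516 ✓
  S = -3.614 -> Y = -7.228 ✓
All samples match this transformation.

(c) 2S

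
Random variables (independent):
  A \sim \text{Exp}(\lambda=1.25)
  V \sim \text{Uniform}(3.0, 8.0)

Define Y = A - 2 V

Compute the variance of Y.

For independent RVs: Var(aX + bY) = a²Var(X) + b²Var(Y)
Var(A) = 0.64
Var(V) = 2.0833333
Var(Y) = 1²*0.64 + (-2)²*2.0833333
= 1*0.64 + 4*2.0833333 = 8.9733333

8.9733333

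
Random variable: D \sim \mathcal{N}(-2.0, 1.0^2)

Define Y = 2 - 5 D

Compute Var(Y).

For Y = aD + b: Var(Y) = a² * Var(D)
Var(D) = 1.0^2 = 1
Var(Y) = (-5)² * 1 = 25 * 1 = 25

25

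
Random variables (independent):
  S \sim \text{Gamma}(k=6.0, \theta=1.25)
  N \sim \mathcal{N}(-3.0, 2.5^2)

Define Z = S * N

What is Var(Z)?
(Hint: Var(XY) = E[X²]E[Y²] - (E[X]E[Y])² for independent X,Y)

Var(XY) = E[X²]E[Y²] - (E[X]E[Y])²
E[S] = 7.5, Var(S) = 9.375
E[N] = -3, Var(N) = 6.25
E[S²] = 9.375 + 7.5² = 65.625
E[N²] = 6.25 + (-3)² = 15.25
Var(Z) = 65.625*15.25 - (7.5*(-3))²
= 1000.7812 - 506.25 = 494.53125

494.53125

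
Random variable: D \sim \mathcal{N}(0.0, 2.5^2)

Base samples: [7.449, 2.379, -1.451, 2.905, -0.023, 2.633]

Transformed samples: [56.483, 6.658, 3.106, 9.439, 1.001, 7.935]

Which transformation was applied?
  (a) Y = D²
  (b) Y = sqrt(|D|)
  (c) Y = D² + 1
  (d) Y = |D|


Checking option (c) Y = D² + 1:
  D = 7.449 -> Y = 56.483 ✓
  D = 2.379 -> Y = 6.658 ✓
  D = -1.451 -> Y = 3.106 ✓
All samples match this transformation.

(c) D² + 1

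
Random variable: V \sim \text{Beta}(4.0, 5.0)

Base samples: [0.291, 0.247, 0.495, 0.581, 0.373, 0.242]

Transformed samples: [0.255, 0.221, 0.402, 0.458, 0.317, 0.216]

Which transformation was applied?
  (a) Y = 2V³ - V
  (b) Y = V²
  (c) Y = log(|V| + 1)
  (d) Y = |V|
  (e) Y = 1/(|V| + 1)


Checking option (c) Y = log(|V| + 1):
  V = 0.291 -> Y = 0.255 ✓
  V = 0.247 -> Y = 0.221 ✓
  V = 0.495 -> Y = 0.402 ✓
All samples match this transformation.

(c) log(|V| + 1)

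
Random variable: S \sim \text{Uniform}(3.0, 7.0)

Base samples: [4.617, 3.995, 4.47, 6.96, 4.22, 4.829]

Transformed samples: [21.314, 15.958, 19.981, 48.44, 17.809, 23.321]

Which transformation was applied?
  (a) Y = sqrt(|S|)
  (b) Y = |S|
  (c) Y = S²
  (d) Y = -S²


Checking option (c) Y = S²:
  S = 4.617 -> Y = 21.314 ✓
  S = 3.995 -> Y = 15.958 ✓
  S = 4.47 -> Y = 19.981 ✓
All samples match this transformation.

(c) S²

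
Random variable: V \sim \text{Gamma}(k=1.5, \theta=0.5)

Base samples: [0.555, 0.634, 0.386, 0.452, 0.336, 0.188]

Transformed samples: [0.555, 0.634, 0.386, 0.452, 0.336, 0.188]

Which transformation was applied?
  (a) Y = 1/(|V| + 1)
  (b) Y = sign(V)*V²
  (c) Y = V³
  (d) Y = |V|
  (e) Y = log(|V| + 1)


Checking option (d) Y = |V|:
  V = 0.555 -> Y = 0.555 ✓
  V = 0.634 -> Y = 0.634 ✓
  V = 0.386 -> Y = 0.386 ✓
All samples match this transformation.

(d) |V|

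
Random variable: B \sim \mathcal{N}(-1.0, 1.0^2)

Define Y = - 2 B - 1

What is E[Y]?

For Y = -2B - 1:
E[Y] = -2 * E[B] - 1
E[B] = -1.0 = -1
E[Y] = -2 * (-1) - 1 = 1

1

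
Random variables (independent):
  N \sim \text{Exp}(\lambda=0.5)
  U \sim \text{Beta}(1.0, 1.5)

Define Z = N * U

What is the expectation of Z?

For independent RVs: E[XY] = E[X]*E[Y]
E[N] = 2
E[U] = 0.4
E[Z] = 2 * 0.4 = 0.8

0.8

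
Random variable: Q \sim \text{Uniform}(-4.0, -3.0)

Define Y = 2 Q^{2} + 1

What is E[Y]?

E[Y] = 2*E[Q²] + 1
E[Q] = -3.5
E[Q²] = Var(Q) + (E[Q])² = 0.083333333 + 12.25 = 12.333333
E[Y] = 2*12.333333 + 1 = 25.666667

25.666667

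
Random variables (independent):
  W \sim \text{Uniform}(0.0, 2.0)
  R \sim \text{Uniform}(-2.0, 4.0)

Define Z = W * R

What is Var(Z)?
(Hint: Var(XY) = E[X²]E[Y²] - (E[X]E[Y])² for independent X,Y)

Var(XY) = E[X²]E[Y²] - (E[X]E[Y])²
E[W] = 1, Var(W) = 0.33333333
E[R] = 1, Var(R) = 3
E[W²] = 0.33333333 + 1² = 1.3333333
E[R²] = 3 + 1² = 4
Var(Z) = 1.3333333*4 - (1*1)²
= 5.3333333 - 1 = 4.3333333

4.3333333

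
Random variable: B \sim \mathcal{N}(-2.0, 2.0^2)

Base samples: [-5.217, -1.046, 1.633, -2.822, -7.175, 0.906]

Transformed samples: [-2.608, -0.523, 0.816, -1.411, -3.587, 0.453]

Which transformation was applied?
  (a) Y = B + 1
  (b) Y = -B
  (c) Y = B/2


Checking option (c) Y = B/2:
  B = -5.217 -> Y = -2.608 ✓
  B = -1.046 -> Y = -0.523 ✓
  B = 1.633 -> Y = 0.816 ✓
All samples match this transformation.

(c) B/2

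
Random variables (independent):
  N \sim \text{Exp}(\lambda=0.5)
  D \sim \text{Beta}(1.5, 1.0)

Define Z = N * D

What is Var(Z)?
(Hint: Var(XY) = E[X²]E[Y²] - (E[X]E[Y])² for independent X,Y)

Var(XY) = E[X²]E[Y²] - (E[X]E[Y])²
E[N] = 2, Var(N) = 4
E[D] = 0.6, Var(D) = 0.068571429
E[N²] = 4 + 2² = 8
E[D²] = 0.068571429 + 0.6² = 0.42857143
Var(Z) = 8*0.42857143 - (2*0.6)²
= 3.4285714 - 1.44 = 1.9885714

1.9885714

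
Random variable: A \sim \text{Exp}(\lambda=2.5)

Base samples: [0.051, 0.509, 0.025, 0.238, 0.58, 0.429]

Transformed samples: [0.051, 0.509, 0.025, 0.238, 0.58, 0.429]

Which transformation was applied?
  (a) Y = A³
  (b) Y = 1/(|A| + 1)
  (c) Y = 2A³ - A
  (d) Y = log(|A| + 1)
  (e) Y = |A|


Checking option (e) Y = |A|:
  A = 0.051 -> Y = 0.051 ✓
  A = 0.509 -> Y = 0.509 ✓
  A = 0.025 -> Y = 0.025 ✓
All samples match this transformation.

(e) |A|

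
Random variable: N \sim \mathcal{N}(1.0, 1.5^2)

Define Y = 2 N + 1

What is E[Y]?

For Y = 2N + 1:
E[Y] = 2 * E[N] + 1
E[N] = 1.0 = 1
E[Y] = 2 * 1 + 1 = 3

3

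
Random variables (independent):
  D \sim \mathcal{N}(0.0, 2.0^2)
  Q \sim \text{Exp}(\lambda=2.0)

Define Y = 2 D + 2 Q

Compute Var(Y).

For independent RVs: Var(aX + bY) = a²Var(X) + b²Var(Y)
Var(D) = 4
Var(Q) = 0.25
Var(Y) = 2²*4 + 2²*0.25
= 4*4 + 4*0.25 = 17

17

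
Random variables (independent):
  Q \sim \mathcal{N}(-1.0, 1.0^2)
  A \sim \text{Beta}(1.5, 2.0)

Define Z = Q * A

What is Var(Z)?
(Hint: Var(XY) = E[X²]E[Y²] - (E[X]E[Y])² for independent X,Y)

Var(XY) = E[X²]E[Y²] - (E[X]E[Y])²
E[Q] = -1, Var(Q) = 1
E[A] = 0.42857143, Var(A) = 0.054421769
E[Q²] = 1 + (-1)² = 2
E[A²] = 0.054421769 + 0.42857143² = 0.23809524
Var(Z) = 2*0.23809524 - (-1*0.42857143)²
= 0.47619048 - 0.18367347 = 0.29251701

0.29251701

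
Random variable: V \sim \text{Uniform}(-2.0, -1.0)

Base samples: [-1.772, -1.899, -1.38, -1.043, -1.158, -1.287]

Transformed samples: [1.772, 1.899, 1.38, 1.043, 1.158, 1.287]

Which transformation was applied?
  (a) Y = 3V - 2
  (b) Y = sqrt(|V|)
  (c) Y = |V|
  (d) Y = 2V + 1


Checking option (c) Y = |V|:
  V = -1.772 -> Y = 1.772 ✓
  V = -1.899 -> Y = 1.899 ✓
  V = -1.38 -> Y = 1.38 ✓
All samples match this transformation.

(c) |V|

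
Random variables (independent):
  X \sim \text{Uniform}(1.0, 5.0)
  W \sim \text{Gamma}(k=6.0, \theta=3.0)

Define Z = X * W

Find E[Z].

For independent RVs: E[XY] = E[X]*E[Y]
E[X] = 3
E[W] = 18
E[Z] = 3 * 18 = 54

54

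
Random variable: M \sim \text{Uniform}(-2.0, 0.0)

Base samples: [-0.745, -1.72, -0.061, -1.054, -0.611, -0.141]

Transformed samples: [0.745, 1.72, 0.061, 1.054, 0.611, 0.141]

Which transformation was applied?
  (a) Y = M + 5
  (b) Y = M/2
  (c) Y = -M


Checking option (c) Y = -M:
  M = -0.745 -> Y = 0.745 ✓
  M = -1.72 -> Y = 1.72 ✓
  M = -0.061 -> Y = 0.061 ✓
All samples match this transformation.

(c) -M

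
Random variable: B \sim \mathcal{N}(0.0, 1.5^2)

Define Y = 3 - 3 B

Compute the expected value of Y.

For Y = -3B + 3:
E[Y] = -3 * E[B] + 3
E[B] = 0.0 = 0
E[Y] = -3 * 0 + 3 = 3

3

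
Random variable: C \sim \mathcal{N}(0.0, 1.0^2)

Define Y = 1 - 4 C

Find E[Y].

For Y = -4C + 1:
E[Y] = -4 * E[C] + 1
E[C] = 0.0 = 0
E[Y] = -4 * 0 + 1 = 1

1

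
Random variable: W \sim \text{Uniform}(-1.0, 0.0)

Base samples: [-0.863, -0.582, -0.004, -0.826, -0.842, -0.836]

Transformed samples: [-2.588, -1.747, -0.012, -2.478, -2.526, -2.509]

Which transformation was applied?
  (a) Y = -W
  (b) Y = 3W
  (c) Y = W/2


Checking option (b) Y = 3W:
  W = -0.863 -> Y = -2.588 ✓
  W = -0.582 -> Y = -1.747 ✓
  W = -0.004 -> Y = -0.012 ✓
All samples match this transformation.

(b) 3W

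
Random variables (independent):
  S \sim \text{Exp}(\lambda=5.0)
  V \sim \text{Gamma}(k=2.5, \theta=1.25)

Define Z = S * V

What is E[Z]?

For independent RVs: E[XY] = E[X]*E[Y]
E[S] = 0.2
E[V] = 3.125
E[Z] = 0.2 * 3.125 = 0.625

0.625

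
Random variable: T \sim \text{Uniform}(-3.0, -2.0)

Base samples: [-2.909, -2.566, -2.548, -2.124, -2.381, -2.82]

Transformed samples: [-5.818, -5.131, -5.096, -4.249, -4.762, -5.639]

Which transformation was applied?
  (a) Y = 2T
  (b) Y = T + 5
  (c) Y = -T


Checking option (a) Y = 2T:
  T = -2.909 -> Y = -5.818 ✓
  T = -2.566 -> Y = -5.131 ✓
  T = -2.548 -> Y = -5.096 ✓
All samples match this transformation.

(a) 2T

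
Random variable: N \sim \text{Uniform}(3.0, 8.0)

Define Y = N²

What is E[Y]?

E[N²] = Var(N) + (E[N])² = 2.0833333 + 30.25 = 32.333333

32.333333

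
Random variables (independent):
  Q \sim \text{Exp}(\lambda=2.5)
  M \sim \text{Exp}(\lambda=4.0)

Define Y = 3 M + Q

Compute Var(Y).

For independent RVs: Var(aX + bY) = a²Var(X) + b²Var(Y)
Var(Q) = 0.16
Var(M) = 0.0625
Var(Y) = 1²*0.16 + 3²*0.0625
= 1*0.16 + 9*0.0625 = 0.7225

0.7225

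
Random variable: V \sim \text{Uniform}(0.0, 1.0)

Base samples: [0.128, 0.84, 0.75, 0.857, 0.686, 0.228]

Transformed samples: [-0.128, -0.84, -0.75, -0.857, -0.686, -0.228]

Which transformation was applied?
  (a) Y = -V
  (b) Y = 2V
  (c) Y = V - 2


Checking option (a) Y = -V:
  V = 0.128 -> Y = -0.128 ✓
  V = 0.84 -> Y = -0.84 ✓
  V = 0.75 -> Y = -0.75 ✓
All samples match this transformation.

(a) -V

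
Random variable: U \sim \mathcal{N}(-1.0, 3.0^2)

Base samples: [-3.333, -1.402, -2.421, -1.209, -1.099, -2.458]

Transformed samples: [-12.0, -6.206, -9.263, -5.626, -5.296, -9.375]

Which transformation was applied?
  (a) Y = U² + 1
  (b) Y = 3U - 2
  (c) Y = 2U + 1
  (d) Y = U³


Checking option (b) Y = 3U - 2:
  U = -3.333 -> Y = -12.0 ✓
  U = -1.402 -> Y = -6.206 ✓
  U = -2.421 -> Y = -9.263 ✓
All samples match this transformation.

(b) 3U - 2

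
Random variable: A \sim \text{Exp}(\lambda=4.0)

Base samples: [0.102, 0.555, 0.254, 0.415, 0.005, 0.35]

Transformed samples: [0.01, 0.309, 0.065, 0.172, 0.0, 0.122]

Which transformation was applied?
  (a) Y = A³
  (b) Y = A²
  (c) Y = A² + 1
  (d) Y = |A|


Checking option (b) Y = A²:
  A = 0.102 -> Y = 0.01 ✓
  A = 0.555 -> Y = 0.309 ✓
  A = 0.254 -> Y = 0.065 ✓
All samples match this transformation.

(b) A²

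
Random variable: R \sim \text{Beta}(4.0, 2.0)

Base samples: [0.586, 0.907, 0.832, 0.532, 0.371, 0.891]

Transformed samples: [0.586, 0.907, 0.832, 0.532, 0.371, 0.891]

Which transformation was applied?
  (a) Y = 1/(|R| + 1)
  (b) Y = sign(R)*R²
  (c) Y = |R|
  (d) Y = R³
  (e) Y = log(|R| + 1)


Checking option (c) Y = |R|:
  R = 0.586 -> Y = 0.586 ✓
  R = 0.907 -> Y = 0.907 ✓
  R = 0.832 -> Y = 0.832 ✓
All samples match this transformation.

(c) |R|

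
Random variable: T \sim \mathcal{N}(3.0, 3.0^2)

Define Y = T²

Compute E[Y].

E[T²] = Var(T) + (E[T])² = 9 + 9 = 18

18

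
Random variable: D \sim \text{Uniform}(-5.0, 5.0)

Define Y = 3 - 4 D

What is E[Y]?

For Y = -4D + 3:
E[Y] = -4 * E[D] + 3
E[D] = (-5 + 5)/2 = 0
E[Y] = -4 * 0 + 3 = 3

3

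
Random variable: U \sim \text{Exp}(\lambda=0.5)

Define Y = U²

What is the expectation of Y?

Using E[X²] = Var(X) + (E[X])²:
E[U] = 2
Var(U) = 1/0.5^2 = 4
E[U²] = 4 + 2² = 4 + 4 = 8

8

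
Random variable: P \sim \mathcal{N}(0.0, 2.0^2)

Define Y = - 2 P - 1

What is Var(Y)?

For Y = aP + b: Var(Y) = a² * Var(P)
Var(P) = 2.0^2 = 4
Var(Y) = (-2)² * 4 = 4 * 4 = 16

16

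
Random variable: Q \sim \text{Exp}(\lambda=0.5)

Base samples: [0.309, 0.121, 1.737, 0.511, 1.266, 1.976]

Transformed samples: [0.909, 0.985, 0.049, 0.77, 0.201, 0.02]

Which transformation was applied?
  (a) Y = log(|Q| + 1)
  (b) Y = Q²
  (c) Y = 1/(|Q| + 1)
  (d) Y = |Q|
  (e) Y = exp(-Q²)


Checking option (e) Y = exp(-Q²):
  Q = 0.309 -> Y = 0.909 ✓
  Q = 0.121 -> Y = 0.985 ✓
  Q = 1.737 -> Y = 0.049 ✓
All samples match this transformation.

(e) exp(-Q²)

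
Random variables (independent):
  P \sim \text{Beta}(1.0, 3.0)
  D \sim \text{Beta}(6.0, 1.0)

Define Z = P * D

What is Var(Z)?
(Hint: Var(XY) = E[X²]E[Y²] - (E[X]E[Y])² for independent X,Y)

Var(XY) = E[X²]E[Y²] - (E[X]E[Y])²
E[P] = 0.25, Var(P) = 0.0375
E[D] = 0.85714286, Var(D) = 0.015306122
E[P²] = 0.0375 + 0.25² = 0.1
E[D²] = 0.015306122 + 0.85714286² = 0.75
Var(Z) = 0.1*0.75 - (0.25*0.85714286)²
= 0.075 - 0.045918367 = 0.029081633

0.029081633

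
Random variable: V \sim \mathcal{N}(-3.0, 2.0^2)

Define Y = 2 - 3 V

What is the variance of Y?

For Y = aV + b: Var(Y) = a² * Var(V)
Var(V) = 2.0^2 = 4
Var(Y) = (-3)² * 4 = 9 * 4 = 36

36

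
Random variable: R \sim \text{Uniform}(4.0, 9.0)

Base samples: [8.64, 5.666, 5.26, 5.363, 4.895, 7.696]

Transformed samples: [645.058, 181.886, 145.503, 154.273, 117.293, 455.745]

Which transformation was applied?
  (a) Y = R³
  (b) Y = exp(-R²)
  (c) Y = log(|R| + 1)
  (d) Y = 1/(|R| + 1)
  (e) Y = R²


Checking option (a) Y = R³:
  R = 8.64 -> Y = 645.058 ✓
  R = 5.666 -> Y = 181.886 ✓
  R = 5.26 -> Y = 145.503 ✓
All samples match this transformation.

(a) R³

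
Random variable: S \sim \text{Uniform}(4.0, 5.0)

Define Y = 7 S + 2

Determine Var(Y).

For Y = aS + b: Var(Y) = a² * Var(S)
Var(S) = (5 - 4)^2/12 = 0.083333333
Var(Y) = 7² * 0.083333333 = 49 * 0.083333333 = 4.0833333

4.0833333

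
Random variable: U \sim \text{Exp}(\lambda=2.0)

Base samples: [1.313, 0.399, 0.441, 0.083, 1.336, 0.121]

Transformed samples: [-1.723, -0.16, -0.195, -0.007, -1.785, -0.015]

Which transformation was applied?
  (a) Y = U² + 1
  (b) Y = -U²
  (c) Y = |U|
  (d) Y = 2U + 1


Checking option (b) Y = -U²:
  U = 1.313 -> Y = -1.723 ✓
  U = 0.399 -> Y = -0.16 ✓
  U = 0.441 -> Y = -0.195 ✓
All samples match this transformation.

(b) -U²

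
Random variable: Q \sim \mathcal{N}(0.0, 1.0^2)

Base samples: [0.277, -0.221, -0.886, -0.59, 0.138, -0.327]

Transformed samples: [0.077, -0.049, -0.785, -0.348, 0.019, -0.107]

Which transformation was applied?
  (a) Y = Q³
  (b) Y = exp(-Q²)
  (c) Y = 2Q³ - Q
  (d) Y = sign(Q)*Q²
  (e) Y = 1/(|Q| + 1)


Checking option (d) Y = sign(Q)*Q²:
  Q = 0.277 -> Y = 0.077 ✓
  Q = -0.221 -> Y = -0.049 ✓
  Q = -0.886 -> Y = -0.785 ✓
All samples match this transformation.

(d) sign(Q)*Q²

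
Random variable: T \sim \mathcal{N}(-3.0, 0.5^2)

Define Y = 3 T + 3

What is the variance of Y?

For Y = aT + b: Var(Y) = a² * Var(T)
Var(T) = 0.5^2 = 0.25
Var(Y) = 3² * 0.25 = 9 * 0.25 = 2.25

2.25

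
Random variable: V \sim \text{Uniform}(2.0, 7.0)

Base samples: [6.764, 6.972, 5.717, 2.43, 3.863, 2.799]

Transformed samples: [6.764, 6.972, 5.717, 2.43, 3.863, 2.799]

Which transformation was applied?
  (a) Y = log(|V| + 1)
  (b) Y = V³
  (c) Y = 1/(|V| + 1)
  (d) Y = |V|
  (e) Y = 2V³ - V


Checking option (d) Y = |V|:
  V = 6.764 -> Y = 6.764 ✓
  V = 6.972 -> Y = 6.972 ✓
  V = 5.717 -> Y = 5.717 ✓
All samples match this transformation.

(d) |V|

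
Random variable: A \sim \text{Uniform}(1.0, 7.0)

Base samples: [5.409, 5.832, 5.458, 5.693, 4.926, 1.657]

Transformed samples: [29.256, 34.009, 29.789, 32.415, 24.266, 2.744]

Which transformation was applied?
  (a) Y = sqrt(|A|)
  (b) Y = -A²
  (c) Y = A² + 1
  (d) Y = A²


Checking option (d) Y = A²:
  A = 5.409 -> Y = 29.256 ✓
  A = 5.832 -> Y = 34.009 ✓
  A = 5.458 -> Y = 29.789 ✓
All samples match this transformation.

(d) A²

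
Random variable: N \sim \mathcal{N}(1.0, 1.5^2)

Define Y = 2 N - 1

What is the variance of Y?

For Y = aN + b: Var(Y) = a² * Var(N)
Var(N) = 1.5^2 = 2.25
Var(Y) = 2² * 2.25 = 4 * 2.25 = 9

9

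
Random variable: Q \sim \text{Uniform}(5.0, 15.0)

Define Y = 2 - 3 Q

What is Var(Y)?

For Y = aQ + b: Var(Y) = a² * Var(Q)
Var(Q) = (15 - 5)^2/12 = 8.3333333
Var(Y) = (-3)² * 8.3333333 = 9 * 8.3333333 = 75

75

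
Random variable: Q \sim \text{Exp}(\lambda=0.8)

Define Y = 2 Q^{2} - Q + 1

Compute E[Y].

E[Y] = 2*E[Q²] - 1*E[Q] + 1
E[Q] = 1.25
E[Q²] = Var(Q) + (E[Q])² = 1.5625 + 1.5625 = 3.125
E[Y] = 2*3.125 - 1*1.25 + 1 = 6

6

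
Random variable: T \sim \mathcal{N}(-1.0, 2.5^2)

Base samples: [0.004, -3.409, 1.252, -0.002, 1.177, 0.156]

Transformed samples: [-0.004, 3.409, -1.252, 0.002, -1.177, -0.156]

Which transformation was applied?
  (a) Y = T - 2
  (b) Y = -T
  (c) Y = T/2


Checking option (b) Y = -T:
  T = 0.004 -> Y = -0.004 ✓
  T = -3.409 -> Y = 3.409 ✓
  T = 1.252 -> Y = -1.252 ✓
All samples match this transformation.

(b) -T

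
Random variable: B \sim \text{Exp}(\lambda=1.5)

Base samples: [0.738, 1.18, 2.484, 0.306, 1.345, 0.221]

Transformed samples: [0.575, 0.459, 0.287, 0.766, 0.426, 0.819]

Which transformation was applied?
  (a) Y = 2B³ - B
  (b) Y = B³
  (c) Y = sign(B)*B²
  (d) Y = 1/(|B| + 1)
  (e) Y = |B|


Checking option (d) Y = 1/(|B| + 1):
  B = 0.738 -> Y = 0.575 ✓
  B = 1.18 -> Y = 0.459 ✓
  B = 2.484 -> Y = 0.287 ✓
All samples match this transformation.

(d) 1/(|B| + 1)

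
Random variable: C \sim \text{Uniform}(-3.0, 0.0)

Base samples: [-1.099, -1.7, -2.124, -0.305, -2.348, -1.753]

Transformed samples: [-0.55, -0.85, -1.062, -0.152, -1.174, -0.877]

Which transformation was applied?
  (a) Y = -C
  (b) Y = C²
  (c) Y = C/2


Checking option (c) Y = C/2:
  C = -1.099 -> Y = -0.55 ✓
  C = -1.7 -> Y = -0.85 ✓
  C = -2.124 -> Y = -1.062 ✓
All samples match this transformation.

(c) C/2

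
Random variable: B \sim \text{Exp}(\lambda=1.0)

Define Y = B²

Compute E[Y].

Using E[X²] = Var(X) + (E[X])²:
E[B] = 1
Var(B) = 1/1.0^2 = 1
E[B²] = 1 + 1² = 1 + 1 = 2

2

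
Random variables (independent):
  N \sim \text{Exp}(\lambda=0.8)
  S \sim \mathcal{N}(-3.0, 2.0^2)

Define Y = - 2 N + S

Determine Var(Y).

For independent RVs: Var(aX + bY) = a²Var(X) + b²Var(Y)
Var(N) = 1.5625
Var(S) = 4
Var(Y) = (-2)²*1.5625 + 1²*4
= 4*1.5625 + 1*4 = 10.25

10.25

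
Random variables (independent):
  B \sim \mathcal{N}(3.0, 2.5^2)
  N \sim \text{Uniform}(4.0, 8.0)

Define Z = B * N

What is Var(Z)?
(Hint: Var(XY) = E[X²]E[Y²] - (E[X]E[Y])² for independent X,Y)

Var(XY) = E[X²]E[Y²] - (E[X]E[Y])²
E[B] = 3, Var(B) = 6.25
E[N] = 6, Var(N) = 1.3333333
E[B²] = 6.25 + 3² = 15.25
E[N²] = 1.3333333 + 6² = 37.333333
Var(Z) = 15.25*37.333333 - (3*6)²
= 569.33333 - 324 = 245.33333

245.33333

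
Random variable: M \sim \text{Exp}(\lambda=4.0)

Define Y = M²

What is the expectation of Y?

E[M²] = Var(M) + (E[M])² = 0.0625 + 0.0625 = 0.125

0.125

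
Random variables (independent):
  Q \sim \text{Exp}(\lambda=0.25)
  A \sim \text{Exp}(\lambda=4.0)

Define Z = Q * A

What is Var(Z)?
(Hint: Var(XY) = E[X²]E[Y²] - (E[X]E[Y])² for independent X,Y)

Var(XY) = E[X²]E[Y²] - (E[X]E[Y])²
E[Q] = 4, Var(Q) = 16
E[A] = 0.25, Var(A) = 0.0625
E[Q²] = 16 + 4² = 32
E[A²] = 0.0625 + 0.25² = 0.125
Var(Z) = 32*0.125 - (4*0.25)²
= 4 - 1 = 3

3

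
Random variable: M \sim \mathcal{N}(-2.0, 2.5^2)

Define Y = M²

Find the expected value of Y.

E[M²] = Var(M) + (E[M])² = 6.25 + 4 = 10.25

10.25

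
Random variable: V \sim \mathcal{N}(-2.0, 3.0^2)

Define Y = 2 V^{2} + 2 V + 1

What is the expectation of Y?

E[Y] = 2*E[V²] + 2*E[V] + 1
E[V] = -2
E[V²] = Var(V) + (E[V])² = 9 + 4 = 13
E[Y] = 2*13 + 2*(-2) + 1 = 23

23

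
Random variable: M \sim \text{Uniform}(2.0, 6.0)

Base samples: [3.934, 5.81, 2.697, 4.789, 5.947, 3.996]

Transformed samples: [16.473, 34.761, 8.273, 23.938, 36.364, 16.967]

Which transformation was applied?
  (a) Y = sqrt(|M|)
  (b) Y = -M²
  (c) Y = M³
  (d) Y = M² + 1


Checking option (d) Y = M² + 1:
  M = 3.934 -> Y = 16.473 ✓
  M = 5.81 -> Y = 34.761 ✓
  M = 2.697 -> Y = 8.273 ✓
All samples match this transformation.

(d) M² + 1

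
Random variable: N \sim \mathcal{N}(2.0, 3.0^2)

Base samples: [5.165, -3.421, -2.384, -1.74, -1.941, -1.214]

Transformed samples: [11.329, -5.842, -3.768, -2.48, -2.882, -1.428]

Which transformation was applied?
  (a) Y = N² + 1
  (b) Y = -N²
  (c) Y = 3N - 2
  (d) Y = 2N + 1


Checking option (d) Y = 2N + 1:
  N = 5.165 -> Y = 11.329 ✓
  N = -3.421 -> Y = -5.842 ✓
  N = -2.384 -> Y = -3.768 ✓
All samples match this transformation.

(d) 2N + 1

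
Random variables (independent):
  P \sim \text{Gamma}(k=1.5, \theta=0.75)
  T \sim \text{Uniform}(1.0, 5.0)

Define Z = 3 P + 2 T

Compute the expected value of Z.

E[Z] = 3*E[P] + 2*E[T]
E[P] = 1.125
E[T] = 3
E[Z] = 3*1.125 + 2*3 = 9.375

9.375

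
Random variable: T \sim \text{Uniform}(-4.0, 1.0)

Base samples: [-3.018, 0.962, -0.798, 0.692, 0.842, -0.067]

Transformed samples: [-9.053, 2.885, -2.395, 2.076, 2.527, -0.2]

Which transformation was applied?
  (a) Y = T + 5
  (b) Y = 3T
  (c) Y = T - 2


Checking option (b) Y = 3T:
  T = -3.018 -> Y = -9.053 ✓
  T = 0.962 -> Y = 2.885 ✓
  T = -0.798 -> Y = -2.395 ✓
All samples match this transformation.

(b) 3T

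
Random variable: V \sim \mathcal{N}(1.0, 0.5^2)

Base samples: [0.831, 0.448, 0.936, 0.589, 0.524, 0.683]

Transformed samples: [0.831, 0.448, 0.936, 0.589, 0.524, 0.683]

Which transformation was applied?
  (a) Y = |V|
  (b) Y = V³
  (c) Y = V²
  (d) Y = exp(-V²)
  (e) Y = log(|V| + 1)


Checking option (a) Y = |V|:
  V = 0.831 -> Y = 0.831 ✓
  V = 0.448 -> Y = 0.448 ✓
  V = 0.936 -> Y = 0.936 ✓
All samples match this transformation.

(a) |V|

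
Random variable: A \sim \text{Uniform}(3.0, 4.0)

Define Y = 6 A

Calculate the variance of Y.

For Y = aA + b: Var(Y) = a² * Var(A)
Var(A) = (4 - 3)^2/12 = 0.083333333
Var(Y) = 6² * 0.083333333 = 36 * 0.083333333 = 3

3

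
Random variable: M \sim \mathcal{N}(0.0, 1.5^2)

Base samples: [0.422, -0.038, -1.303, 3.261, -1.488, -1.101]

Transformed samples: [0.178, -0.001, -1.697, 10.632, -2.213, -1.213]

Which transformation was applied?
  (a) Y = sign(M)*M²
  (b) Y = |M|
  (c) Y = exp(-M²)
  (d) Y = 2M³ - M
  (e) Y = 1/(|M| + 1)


Checking option (a) Y = sign(M)*M²:
  M = 0.422 -> Y = 0.178 ✓
  M = -0.038 -> Y = -0.001 ✓
  M = -1.303 -> Y = -1.697 ✓
All samples match this transformation.

(a) sign(M)*M²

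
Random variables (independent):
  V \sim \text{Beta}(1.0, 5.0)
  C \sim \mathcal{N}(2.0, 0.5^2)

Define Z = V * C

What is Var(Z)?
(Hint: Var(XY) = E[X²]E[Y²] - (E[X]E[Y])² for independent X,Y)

Var(XY) = E[X²]E[Y²] - (E[X]E[Y])²
E[V] = 0.16666667, Var(V) = 0.01984127
E[C] = 2, Var(C) = 0.25
E[V²] = 0.01984127 + 0.16666667² = 0.047619048
E[C²] = 0.25 + 2² = 4.25
Var(Z) = 0.047619048*4.25 - (0.16666667*2)²
= 0.20238095 - 0.11111111 = 0.091269841

0.091269841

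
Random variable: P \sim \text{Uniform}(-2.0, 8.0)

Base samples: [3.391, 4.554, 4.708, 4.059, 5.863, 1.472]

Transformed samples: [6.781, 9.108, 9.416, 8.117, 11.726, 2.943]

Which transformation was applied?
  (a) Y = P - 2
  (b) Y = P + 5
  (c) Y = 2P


Checking option (c) Y = 2P:
  P = 3.391 -> Y = 6.781 ✓
  P = 4.554 -> Y = 9.108 ✓
  P = 4.708 -> Y = 9.416 ✓
All samples match this transformation.

(c) 2P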